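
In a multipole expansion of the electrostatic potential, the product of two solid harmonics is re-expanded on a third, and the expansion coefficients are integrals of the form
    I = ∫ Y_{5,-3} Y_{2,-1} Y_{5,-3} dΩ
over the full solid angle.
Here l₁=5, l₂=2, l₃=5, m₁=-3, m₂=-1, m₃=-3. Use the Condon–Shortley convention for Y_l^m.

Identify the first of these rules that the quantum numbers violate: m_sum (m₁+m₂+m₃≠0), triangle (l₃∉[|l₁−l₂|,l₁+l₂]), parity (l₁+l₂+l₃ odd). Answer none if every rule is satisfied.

azimuthal sum: -3 − 1 − 3 = -7  ✗
3 ≤ 5 ≤ 7 (triangle on l)
L = 5 + 2 + 5 = 12 (even)

m_sum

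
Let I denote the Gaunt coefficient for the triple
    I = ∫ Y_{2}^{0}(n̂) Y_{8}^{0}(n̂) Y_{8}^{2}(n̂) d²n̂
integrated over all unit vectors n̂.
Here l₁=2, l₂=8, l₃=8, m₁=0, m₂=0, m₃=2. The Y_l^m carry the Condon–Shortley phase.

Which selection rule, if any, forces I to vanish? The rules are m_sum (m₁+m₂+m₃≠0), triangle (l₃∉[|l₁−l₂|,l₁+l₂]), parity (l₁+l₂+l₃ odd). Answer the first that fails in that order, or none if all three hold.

m₁+m₂+m₃ = 0 + 0 + 2 = 2  ✗
triangle: |2−8|=6 ≤ l₃=8 ≤ 2+8=10
parity: l₁+l₂+l₃ = 18 is even

m_sum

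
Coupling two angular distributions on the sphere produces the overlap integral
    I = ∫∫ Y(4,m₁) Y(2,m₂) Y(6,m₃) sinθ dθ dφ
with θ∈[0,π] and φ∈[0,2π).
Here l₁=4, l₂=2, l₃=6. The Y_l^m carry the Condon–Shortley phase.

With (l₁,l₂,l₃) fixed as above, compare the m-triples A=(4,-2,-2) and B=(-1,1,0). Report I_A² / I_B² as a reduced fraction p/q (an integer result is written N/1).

1/120

Shared (l₁,l₂,l₃)=(4,2,6): N and (l;000)² cancel in I_A²/I_B².
A: Δ = 0!·8!·4!/13! = 1/6435; Racah Σ t=0..0: t=0:+1/967680 = 1/967680; ⇒ 3j(4 2 6; 4 -2 -2)² = 1/6435, sgn +1
B: Δ = 0!·8!·4!/13! = 1/6435; Racah Σ t=0..0: t=0:+1/4320 = 1/4320; ⇒ 3j(4 2 6; -1 1 0)² = 8/429, sgn +1
I_A²/I_B² = (1/6435)/(8/429) = 1/120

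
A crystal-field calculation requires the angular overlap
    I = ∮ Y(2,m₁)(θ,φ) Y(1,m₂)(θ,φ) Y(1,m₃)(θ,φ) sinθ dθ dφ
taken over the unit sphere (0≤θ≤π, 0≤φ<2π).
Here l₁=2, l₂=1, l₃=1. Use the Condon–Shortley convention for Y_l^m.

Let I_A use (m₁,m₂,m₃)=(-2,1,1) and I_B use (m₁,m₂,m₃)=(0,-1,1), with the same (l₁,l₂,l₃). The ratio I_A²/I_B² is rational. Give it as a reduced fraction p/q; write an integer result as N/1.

l's match ⇒ only the (l;m) 3-j factors differ between A and B.
A: triangle coeff Δ(2,1,1) = 1/30; Σ_t [2,2]: t=2:+1/4 = 1/4; (3j)²=1/5 [(2 1 1; -2 1 1)], sign=+1
B: triangle coeff Δ(2,1,1) = 1/30; Σ_t [0,0]: t=0:+1/4 = 1/4; (3j)²=1/30 [(2 1 1; 0 -1 1)], sign=+1
I_A²/I_B² = (1/5)/(1/30) = 6/1

6/1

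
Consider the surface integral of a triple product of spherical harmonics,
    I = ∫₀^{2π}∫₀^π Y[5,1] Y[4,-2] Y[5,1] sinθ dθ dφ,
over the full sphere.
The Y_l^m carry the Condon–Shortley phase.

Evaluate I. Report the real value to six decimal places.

m-sum 0 ✓  L=14 even ✓  1≤5≤9 ✓
Π(2lᵢ+1) = 11×9×11 = 1089
triangle coeff Δ(5,4,5) = 1/3153150
Σ_t [0,4]: t=0:+1/69120 t=1:−1/1728 t=2:+1/576 t=3:−1/1728 t=4:+1/69120 = 7/11520
(3j)²=2/143 [(5 4 5; 0 0 0)], sign=-1
Σ_t [0,2]: t=0:+1/4608 t=1:−1/1296 t=2:+1/4608 = -7/20736
(3j)²=20/1287 [(5 4 5; 1 -2 1)], sign=-1
⇒ 4πI² = 40/169
I = (+1)√(40/169/(4π)) = 0.13724032

0.137240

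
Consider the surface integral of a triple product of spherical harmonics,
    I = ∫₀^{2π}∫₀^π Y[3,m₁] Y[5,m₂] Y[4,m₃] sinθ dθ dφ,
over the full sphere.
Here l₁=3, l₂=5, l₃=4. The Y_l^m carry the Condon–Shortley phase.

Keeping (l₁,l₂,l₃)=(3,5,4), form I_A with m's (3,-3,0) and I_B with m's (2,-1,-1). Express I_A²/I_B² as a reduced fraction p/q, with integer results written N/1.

Same 3,5,4: normalisation and zero-m 3j drop out of the ratio.
A: Δ: 4! 2! 6! / 13! → 1/180180; sum: t=0:+1/2304 = 1/2304; 3j²(3 5 4; 3 -3 0) = Δ·Π!·Σ² = 5/143  (sign +1)
B: Δ: 4! 2! 6! / 13! → 1/180180; sum: t=0:+1/1152 t=1:−1/432 = -5/3456; 3j²(3 5 4; 2 -1 -1) = Δ·Π!·Σ² = 625/36036  (sign +1)
I_A²/I_B² = (5/143)/(625/36036) = 252/125

252/125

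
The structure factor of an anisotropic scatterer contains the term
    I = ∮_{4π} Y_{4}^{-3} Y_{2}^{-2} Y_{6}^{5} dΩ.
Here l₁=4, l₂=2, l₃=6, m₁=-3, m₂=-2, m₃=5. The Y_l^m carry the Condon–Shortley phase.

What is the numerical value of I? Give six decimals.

Rules hold: Σm=0, L=12 even, 2≤6≤6.
N = 9·5·13 = 585
Δ = 0!·8!·4!/13! = 1/6435
Racah Σ t=0..0: t=0:+1/2304 = 1/2304
⇒ 3j(4 2 6; 0 0 0)² = 5/143, sgn +1
Racah Σ t=0..0: t=0:+1/120960 = 1/120960
⇒ 3j(4 2 6; -3 -2 5)² = 2/39, sgn -1
4πI² = N·(3j₀)²·(3jₘ)² = 150/143
I = -1·√(1.04895/4π) = -0.28891672

-0.288917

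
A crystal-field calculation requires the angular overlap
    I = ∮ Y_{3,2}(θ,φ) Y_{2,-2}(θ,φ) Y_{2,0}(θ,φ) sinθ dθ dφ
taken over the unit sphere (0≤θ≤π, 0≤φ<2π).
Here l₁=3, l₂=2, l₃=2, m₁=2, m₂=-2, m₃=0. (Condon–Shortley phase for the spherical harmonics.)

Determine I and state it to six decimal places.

0.000000

l₁+l₂+l₃=7 is odd: 3j(l;000)=0 ⇒ I=0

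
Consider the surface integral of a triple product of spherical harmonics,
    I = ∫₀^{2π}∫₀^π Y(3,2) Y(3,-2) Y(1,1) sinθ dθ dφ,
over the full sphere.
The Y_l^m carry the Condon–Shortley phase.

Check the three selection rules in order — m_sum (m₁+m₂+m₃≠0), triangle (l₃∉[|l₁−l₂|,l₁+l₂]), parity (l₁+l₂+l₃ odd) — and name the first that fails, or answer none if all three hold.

Σmᵢ = 1  ✗
l₃∈[|l₁−l₂|,l₁+l₂]=[0,6], have l₃=1
Σlᵢ = 7 ⇒ odd

m_sum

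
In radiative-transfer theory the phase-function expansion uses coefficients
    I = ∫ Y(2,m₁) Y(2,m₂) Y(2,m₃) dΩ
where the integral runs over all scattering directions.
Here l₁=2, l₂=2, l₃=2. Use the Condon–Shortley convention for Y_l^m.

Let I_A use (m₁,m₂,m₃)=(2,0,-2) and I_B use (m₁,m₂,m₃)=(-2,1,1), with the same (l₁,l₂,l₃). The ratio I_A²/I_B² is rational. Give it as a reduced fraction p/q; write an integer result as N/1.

Same 2,2,2: normalisation and zero-m 3j drop out of the ratio.
A: Δ: 2! 2! 2! / 7! → 1/630; sum: t=0:+1/8 = 1/8; 3j²(2 2 2; 2 0 -2) = Δ·Π!·Σ² = 2/35  (sign +1)
B: Δ: 2! 2! 2! / 7! → 1/630; sum: t=2:+1/4 = 1/4; 3j²(2 2 2; -2 1 1) = Δ·Π!·Σ² = 3/35  (sign -1)
I_A²/I_B² = (2/35)/(3/35) = 2/3

2/3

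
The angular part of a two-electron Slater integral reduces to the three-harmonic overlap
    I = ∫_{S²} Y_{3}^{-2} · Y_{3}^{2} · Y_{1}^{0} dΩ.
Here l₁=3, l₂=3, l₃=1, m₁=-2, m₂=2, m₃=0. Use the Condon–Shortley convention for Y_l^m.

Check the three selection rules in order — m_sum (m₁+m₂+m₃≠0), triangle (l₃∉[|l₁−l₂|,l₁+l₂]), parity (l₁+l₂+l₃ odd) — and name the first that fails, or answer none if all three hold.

parity

azimuthal sum: -2 + 2 + 0 = 0  ✓
0 ≤ 1 ≤ 6 (triangle on l)  ✓
L = 3 + 3 + 1 = 7 (odd)  ✗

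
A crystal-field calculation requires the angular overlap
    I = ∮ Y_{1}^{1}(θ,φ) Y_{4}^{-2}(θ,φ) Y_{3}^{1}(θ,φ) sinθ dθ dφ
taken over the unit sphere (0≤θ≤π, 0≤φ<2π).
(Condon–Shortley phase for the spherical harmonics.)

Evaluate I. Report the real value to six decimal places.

Checks pass: Σm=0; 8 even; l₃=3∈[3,5].
(2·1+1)(2·4+1)(2·3+1) = 189
Δ: 2! 0! 6! / 9! → 1/252
sum: t=1:−1/36 = -1/36
3j²(1 4 3; 0 0 0) = Δ·Π!·Σ² = 4/63  (sign +1)
sum: t=0:+1/96 = 1/96
3j²(1 4 3; 1 -2 1) = Δ·Π!·Σ² = 5/84  (sign +1)
combine: 4πI² = 189·4/63·5/84 = 5/7
take √, sign +1: I = 0.23841361

0.238414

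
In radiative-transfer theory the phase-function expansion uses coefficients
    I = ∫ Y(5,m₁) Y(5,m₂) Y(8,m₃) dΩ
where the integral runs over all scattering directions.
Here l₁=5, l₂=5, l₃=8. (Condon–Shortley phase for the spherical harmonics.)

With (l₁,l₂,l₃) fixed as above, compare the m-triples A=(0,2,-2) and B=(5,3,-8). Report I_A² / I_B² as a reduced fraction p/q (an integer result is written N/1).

Same 5,5,8: normalisation and zero-m 3j drop out of the ratio.
A: Δ: 2! 8! 8! / 19! → 1/37413090; sum: t=0:+1/7257600 t=1:−1/829440 t=2:+1/1036800 = -1/9676800; 3j²(5 5 8; 0 2 -2) = Δ·Π!·Σ² = 15/46189  (sign -1)
B: Δ: 2! 8! 8! / 19! → 1/37413090; sum: t=0:+1/3251404800 = 1/3251404800; 3j²(5 5 8; 5 3 -8) = Δ·Π!·Σ² = 5/323  (sign +1)
I_A²/I_B² = (15/46189)/(5/323) = 3/143

3/143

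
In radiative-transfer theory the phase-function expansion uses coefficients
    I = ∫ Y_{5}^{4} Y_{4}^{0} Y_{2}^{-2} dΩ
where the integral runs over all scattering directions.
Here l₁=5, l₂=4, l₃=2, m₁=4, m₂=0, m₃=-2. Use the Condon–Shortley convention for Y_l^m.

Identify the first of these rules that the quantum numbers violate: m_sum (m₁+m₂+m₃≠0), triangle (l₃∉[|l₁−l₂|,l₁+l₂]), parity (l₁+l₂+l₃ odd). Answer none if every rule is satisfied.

m_sum

azimuthal sum: 4 + 0 − 2 = 2  ✗
1 ≤ 2 ≤ 9 (triangle on l)
L = 5 + 4 + 2 = 11 (odd)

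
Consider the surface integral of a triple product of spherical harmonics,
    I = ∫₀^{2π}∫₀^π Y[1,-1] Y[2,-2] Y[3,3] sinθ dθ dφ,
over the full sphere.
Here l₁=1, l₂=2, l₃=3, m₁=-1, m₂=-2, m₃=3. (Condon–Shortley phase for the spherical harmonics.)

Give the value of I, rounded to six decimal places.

Checks pass: Σm=0; 6 even; l₃=3∈[1,3].
(2·1+1)(2·2+1)(2·3+1) = 105
Δ: 0! 2! 4! / 7! → 1/105
sum: t=0:+1/4 = 1/4
3j²(1 2 3; 0 0 0) = Δ·Π!·Σ² = 3/35  (sign -1)
sum: t=0:+1/48 = 1/48
3j²(1 2 3; -1 -2 3) = Δ·Π!·Σ² = 1/7  (sign +1)
combine: 4πI² = 105·3/35·1/7 = 9/7
take √, sign -1: I = -0.31986543

-0.319865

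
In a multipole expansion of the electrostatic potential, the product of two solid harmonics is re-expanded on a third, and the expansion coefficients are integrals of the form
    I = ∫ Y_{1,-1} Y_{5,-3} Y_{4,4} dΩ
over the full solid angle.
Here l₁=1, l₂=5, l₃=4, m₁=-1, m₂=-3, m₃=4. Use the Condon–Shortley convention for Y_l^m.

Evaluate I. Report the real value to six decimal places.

-0.049106

m-sum 0 ✓  L=10 even ✓  4≤4≤6 ✓
Π(2lᵢ+1) = 3×11×9 = 297
triangle coeff Δ(1,5,4) = 1/495
Σ_t [1,1]: t=1:−1/576 = -1/576
(3j)²=5/99 [(1 5 4; 0 0 0)], sign=-1
Σ_t [2,2]: t=2:+1/80640 = 1/80640
(3j)²=1/495 [(1 5 4; -1 -3 4)], sign=+1
⇒ 4πI² = 1/33
I = (-1)√(1/33/(4π)) = -0.04910640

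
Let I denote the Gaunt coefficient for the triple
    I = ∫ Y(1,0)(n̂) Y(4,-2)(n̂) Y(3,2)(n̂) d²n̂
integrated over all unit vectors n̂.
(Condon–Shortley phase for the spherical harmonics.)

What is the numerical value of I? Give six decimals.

Checks pass: Σm=0; 8 even; l₃=3∈[3,5].
(2·1+1)(2·4+1)(2·3+1) = 189
Δ: 2! 0! 6! / 9! → 1/252
sum: t=1:−1/36 = -1/36
3j²(1 4 3; 0 0 0) = Δ·Π!·Σ² = 4/63  (sign +1)
sum: t=1:−1/120 = -1/120
3j²(1 4 3; 0 -2 2) = Δ·Π!·Σ² = 1/21  (sign +1)
combine: 4πI² = 189·4/63·1/21 = 4/7
take √, sign +1: I = 0.21324362

0.213244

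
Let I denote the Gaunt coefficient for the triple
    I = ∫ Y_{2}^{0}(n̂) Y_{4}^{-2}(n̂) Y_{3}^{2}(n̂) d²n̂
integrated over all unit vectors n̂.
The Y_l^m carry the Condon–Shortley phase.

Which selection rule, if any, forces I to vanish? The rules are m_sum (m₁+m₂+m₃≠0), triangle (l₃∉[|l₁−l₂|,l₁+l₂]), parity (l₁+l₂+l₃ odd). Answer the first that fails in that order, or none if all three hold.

Σmᵢ = 0  ✓
l₃∈[|l₁−l₂|,l₁+l₂]=[2,6], have l₃=3  ✓
Σlᵢ = 9 ⇒ odd  ✗

parity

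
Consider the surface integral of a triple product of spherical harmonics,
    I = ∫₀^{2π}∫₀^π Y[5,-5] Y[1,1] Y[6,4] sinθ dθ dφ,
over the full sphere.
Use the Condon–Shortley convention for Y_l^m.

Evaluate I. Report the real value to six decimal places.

Rules hold: Σm=0, L=12 even, 4≤6≤6.
N = 11·3·13 = 429
Δ = 0!·10!·2!/13! = 1/858
Racah Σ t=0..0: t=0:+1/14400 = 1/14400
⇒ 3j(5 1 6; 0 0 0)² = 6/143, sgn +1
Racah Σ t=0..0: t=0:+1/7257600 = 1/7257600
⇒ 3j(5 1 6; -5 1 4)² = 1/858, sgn +1
4πI² = N·(3j₀)²·(3jₘ)² = 3/143
I = +1·√(0.020979/4π) = 0.04085899

0.040859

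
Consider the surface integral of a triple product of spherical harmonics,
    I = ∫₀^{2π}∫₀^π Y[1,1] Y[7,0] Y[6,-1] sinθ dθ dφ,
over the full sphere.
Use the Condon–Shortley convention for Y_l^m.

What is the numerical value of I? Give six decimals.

m-sum 0 ✓  L=14 even ✓  6≤6≤8 ✓
Π(2lᵢ+1) = 3×15×13 = 585
triangle coeff Δ(1,7,6) = 1/1365
Σ_t [1,1]: t=1:−1/518400 = -1/518400
(3j)²=7/195 [(1 7 6; 0 0 0)], sign=-1
Σ_t [0,0]: t=0:+1/1209600 = 1/1209600
(3j)²=1/65 [(1 7 6; 1 0 -1)], sign=-1
⇒ 4πI² = 21/65
I = (+1)√(21/65/(4π)) = 0.16034227

0.160342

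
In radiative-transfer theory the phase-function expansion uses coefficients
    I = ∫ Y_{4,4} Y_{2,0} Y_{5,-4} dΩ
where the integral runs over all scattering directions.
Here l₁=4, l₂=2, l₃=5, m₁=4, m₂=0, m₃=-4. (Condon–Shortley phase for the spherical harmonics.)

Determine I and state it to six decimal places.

l₁+l₂+l₃=11 is odd: 3j(l;000)=0 ⇒ I=0

0.000000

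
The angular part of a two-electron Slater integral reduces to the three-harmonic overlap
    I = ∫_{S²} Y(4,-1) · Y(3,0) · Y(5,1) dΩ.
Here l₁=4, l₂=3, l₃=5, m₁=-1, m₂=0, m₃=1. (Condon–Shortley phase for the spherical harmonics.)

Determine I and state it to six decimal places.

Rules hold: Σm=0, L=12 even, 1≤5≤7.
N = 9·7·11 = 693
Δ = 2!·6!·4!/13! = 1/180180
Racah Σ t=0..2: t=0:+1/576 t=1:−1/144 t=2:+1/576 = -1/288
⇒ 3j(4 3 5; 0 0 0)² = 20/1001, sgn +1
Racah Σ t=0..2: t=0:+1/1440 t=1:−1/192 t=2:+1/432 = -19/8640
⇒ 3j(4 3 5; -1 0 1)² = 361/30030, sgn -1
4πI² = N·(3j₀)²·(3jₘ)² = 2166/13013
I = -1·√(0.166449/4π) = -0.11508947

-0.115089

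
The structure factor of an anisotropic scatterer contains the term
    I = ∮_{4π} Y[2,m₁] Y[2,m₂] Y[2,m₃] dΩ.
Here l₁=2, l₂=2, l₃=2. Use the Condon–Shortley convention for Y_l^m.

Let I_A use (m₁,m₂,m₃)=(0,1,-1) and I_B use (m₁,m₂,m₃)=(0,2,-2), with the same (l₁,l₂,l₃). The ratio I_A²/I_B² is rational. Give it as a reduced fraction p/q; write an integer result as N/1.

1/4

Shared (l₁,l₂,l₃)=(2,2,2): N and (l;000)² cancel in I_A²/I_B².
A: Δ = 2!·2!·2!/7! = 1/630; Racah Σ t=1..2: t=1:−1/2 t=2:+1/4 = -1/4; ⇒ 3j(2 2 2; 0 1 -1)² = 1/70, sgn +1
B: Δ = 2!·2!·2!/7! = 1/630; Racah Σ t=2..2: t=2:+1/8 = 1/8; ⇒ 3j(2 2 2; 0 2 -2)² = 2/35, sgn +1
I_A²/I_B² = (1/70)/(2/35) = 1/4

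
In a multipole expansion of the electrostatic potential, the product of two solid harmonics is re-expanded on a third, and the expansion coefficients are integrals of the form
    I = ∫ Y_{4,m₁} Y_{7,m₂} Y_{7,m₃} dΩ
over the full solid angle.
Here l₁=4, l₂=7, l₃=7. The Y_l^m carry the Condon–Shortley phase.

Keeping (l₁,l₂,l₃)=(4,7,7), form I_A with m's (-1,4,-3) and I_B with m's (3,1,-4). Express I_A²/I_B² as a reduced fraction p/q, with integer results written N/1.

Shared (l₁,l₂,l₃)=(4,7,7): N and (l;000)² cancel in I_A²/I_B².
A: Δ = 4!·4!·10!/19! = 1/58198140; Racah Σ t=1..4: t=1:−1/522547200 t=2:+1/8709120 t=3:−1/1935360 t=4:+1/4354560 = -13/74649600; ⇒ 3j(4 7 7; -1 4 -3)² = 91/11628, sgn -1
B: Δ = 4!·4!·10!/19! = 1/58198140; Racah Σ t=0..1: t=0:+1/11612160 t=1:−1/4354560 = -1/6967296; ⇒ 3j(4 7 7; 3 1 -4)² = 625/50388, sgn +1
I_A²/I_B² = (91/11628)/(625/50388) = 1183/1875

1183/1875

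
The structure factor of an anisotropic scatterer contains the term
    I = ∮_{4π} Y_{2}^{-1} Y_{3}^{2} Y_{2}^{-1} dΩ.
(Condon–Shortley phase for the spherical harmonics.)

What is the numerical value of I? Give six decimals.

0.000000

l₁+l₂+l₃=7 is odd: 3j(l;000)=0 ⇒ I=0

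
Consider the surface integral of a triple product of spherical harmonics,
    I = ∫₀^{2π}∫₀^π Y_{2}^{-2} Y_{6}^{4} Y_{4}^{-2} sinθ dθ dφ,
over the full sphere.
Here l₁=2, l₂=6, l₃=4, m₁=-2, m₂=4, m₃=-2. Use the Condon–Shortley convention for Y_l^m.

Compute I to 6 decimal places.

0.230476

Rules hold: Σm=0, L=12 even, 4≤4≤8.
N = 5·13·9 = 585
Δ = 4!·0!·8!/13! = 1/6435
Racah Σ t=2..2: t=2:+1/2304 = 1/2304
⇒ 3j(2 6 4; 0 0 0)² = 5/143, sgn +1
Racah Σ t=4..4: t=4:+1/34560 = 1/34560
⇒ 3j(2 6 4; -2 4 -2)² = 14/429, sgn +1
4πI² = N·(3j₀)²·(3jₘ)² = 1050/1573
I = +1·√(0.667514/4π) = 0.23047581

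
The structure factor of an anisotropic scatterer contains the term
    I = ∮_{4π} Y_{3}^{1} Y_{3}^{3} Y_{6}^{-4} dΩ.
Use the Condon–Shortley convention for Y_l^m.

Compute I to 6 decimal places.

0.171787

Rules hold: Σm=0, L=12 even, 0≤6≤6.
N = 7·7·13 = 637
Δ = 0!·6!·6!/13! = 1/12012
Racah Σ t=0..0: t=0:+1/1296 = 1/1296
⇒ 3j(3 3 6; 0 0 0)² = 100/3003, sgn +1
Racah Σ t=0..0: t=0:+1/34560 = 1/34560
⇒ 3j(3 3 6; 1 3 -4)² = 5/286, sgn +1
4πI² = N·(3j₀)²·(3jₘ)² = 1750/4719
I = +1·√(0.370841/4π) = 0.17178653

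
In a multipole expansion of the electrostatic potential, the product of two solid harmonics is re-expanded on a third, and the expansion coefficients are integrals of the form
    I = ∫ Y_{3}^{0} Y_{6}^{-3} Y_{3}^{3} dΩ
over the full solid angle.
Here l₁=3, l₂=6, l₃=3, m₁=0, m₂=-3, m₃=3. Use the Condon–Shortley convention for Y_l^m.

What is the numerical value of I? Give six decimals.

-0.108647

Checks pass: Σm=0; 12 even; l₃=3∈[3,9].
(2·3+1)(2·6+1)(2·3+1) = 637
Δ: 6! 0! 6! / 13! → 1/12012
sum: t=3:−1/1296 = -1/1296
3j²(3 6 3; 0 0 0) = Δ·Π!·Σ² = 100/3003  (sign +1)
sum: t=3:−1/25920 = -1/25920
3j²(3 6 3; 0 -3 3) = Δ·Π!·Σ² = 1/143  (sign -1)
combine: 4πI² = 637·100/3003·1/143 = 700/4719
take √, sign -1: I = -0.10864734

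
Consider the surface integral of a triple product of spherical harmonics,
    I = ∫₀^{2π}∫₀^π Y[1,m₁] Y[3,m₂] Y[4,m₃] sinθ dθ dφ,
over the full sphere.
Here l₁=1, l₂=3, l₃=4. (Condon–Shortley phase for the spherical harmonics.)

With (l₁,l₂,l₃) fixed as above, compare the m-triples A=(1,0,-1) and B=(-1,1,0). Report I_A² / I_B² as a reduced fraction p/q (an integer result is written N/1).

5/3

l's match ⇒ only the (l;m) 3-j factors differ between A and B.
A: triangle coeff Δ(1,3,4) = 1/252; Σ_t [0,0]: t=0:+1/72 = 1/72; (3j)²=5/126 [(1 3 4; 1 0 -1)], sign=-1
B: triangle coeff Δ(1,3,4) = 1/252; Σ_t [0,0]: t=0:+1/96 = 1/96; (3j)²=1/42 [(1 3 4; -1 1 0)], sign=+1
I_A²/I_B² = (5/126)/(1/42) = 5/3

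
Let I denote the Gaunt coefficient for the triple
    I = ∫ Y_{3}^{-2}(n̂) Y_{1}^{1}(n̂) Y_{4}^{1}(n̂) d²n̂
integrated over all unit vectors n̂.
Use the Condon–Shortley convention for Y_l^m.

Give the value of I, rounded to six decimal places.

Checks pass: Σm=0; 8 even; l₃=4∈[2,4].
(2·3+1)(2·1+1)(2·4+1) = 189
Δ: 0! 6! 2! / 9! → 1/252
sum: t=0:+1/36 = 1/36
3j²(3 1 4; 0 0 0) = Δ·Π!·Σ² = 4/63  (sign +1)
sum: t=0:+1/240 = 1/240
3j²(3 1 4; -2 1 1) = Δ·Π!·Σ² = 1/84  (sign -1)
combine: 4πI² = 189·4/63·1/84 = 1/7
take √, sign -1: I = -0.10662181

-0.106622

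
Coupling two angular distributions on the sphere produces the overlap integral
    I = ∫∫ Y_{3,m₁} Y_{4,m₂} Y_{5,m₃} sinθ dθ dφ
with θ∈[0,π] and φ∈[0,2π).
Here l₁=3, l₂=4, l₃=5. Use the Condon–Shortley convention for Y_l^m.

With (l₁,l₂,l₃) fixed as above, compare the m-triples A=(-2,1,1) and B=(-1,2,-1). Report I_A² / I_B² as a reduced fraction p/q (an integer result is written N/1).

l's match ⇒ only the (l;m) 3-j factors differ between A and B.
A: triangle coeff Δ(3,4,5) = 1/180180; Σ_t [1,2]: t=1:−1/1152 t=2:+1/432 = 5/3456; (3j)²=625/36036 [(3 4 5; -2 1 1)], sign=+1
B: triangle coeff Δ(3,4,5) = 1/180180; Σ_t [0,2]: t=0:+1/34560 t=1:−1/720 t=2:+1/384 = 43/34560; (3j)²=1849/180180 [(3 4 5; -1 2 -1)], sign=+1
I_A²/I_B² = (625/36036)/(1849/180180) = 3125/1849

3125/1849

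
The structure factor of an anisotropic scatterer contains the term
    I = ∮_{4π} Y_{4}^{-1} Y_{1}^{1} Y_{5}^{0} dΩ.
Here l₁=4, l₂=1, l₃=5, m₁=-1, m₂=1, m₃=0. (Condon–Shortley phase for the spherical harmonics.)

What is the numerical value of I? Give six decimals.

0.155288

Rules hold: Σm=0, L=10 even, 3≤5≤5.
N = 9·3·11 = 297
Δ = 0!·8!·2!/11! = 1/495
Racah Σ t=0..0: t=0:+1/576 = 1/576
⇒ 3j(4 1 5; 0 0 0)² = 5/99, sgn -1
Racah Σ t=0..0: t=0:+1/1440 = 1/1440
⇒ 3j(4 1 5; -1 1 0)² = 2/99, sgn -1
4πI² = N·(3j₀)²·(3jₘ)² = 10/33
I = +1·√(0.30303/4π) = 0.15528807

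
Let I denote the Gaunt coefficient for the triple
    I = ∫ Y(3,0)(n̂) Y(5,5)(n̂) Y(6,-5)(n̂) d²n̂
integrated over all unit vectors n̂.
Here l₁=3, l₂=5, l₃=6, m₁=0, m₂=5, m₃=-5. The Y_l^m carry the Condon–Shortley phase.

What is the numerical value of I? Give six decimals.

m-sum 0 ✓  L=14 even ✓  2≤6≤8 ✓
Π(2lᵢ+1) = 7×11×13 = 1001
triangle coeff Δ(3,5,6) = 1/675675
Σ_t [0,2]: t=0:+1/8640 t=1:−1/2304 t=2:+1/8640 = -7/34560
(3j)²=7/429 [(3 5 6; 0 0 0)], sign=-1
Σ_t [2,2]: t=2:+1/483840 = 1/483840
(3j)²=3/91 [(3 5 6; 0 5 -5)], sign=-1
⇒ 4πI² = 7/13
I = (+1)√(7/13/(4π)) = 0.20700098

0.207001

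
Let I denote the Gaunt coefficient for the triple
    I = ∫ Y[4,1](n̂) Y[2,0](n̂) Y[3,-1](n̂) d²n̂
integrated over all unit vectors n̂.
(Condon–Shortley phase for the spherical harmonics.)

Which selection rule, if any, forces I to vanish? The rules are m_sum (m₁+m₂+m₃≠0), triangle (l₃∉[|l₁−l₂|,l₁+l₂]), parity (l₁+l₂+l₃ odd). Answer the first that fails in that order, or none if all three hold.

m₁+m₂+m₃ = 1 + 0 − 1 = 0  ✓
triangle: |4−2|=2 ≤ l₃=3 ≤ 4+2=6  ✓
parity: l₁+l₂+l₃ = 9 is odd  ✗

parity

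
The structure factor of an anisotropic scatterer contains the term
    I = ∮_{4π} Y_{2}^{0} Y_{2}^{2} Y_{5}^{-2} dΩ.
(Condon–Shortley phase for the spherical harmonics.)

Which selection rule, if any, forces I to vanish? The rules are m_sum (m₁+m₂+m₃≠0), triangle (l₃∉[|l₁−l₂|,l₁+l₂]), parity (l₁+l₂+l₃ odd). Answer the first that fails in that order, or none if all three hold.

azimuthal sum: 0 + 2 − 2 = 0  ✓
0 ≤ 5 ≤ 4 (triangle on l)  ✗
L = 2 + 2 + 5 = 9 (odd)

triangle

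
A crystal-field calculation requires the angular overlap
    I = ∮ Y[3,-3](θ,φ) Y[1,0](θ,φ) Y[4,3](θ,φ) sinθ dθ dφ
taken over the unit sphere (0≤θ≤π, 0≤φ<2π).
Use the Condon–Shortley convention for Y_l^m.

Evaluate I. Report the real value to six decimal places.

Checks pass: Σm=0; 8 even; l₃=4∈[2,4].
(2·3+1)(2·1+1)(2·4+1) = 189
Δ: 0! 6! 2! / 9! → 1/252
sum: t=0:+1/36 = 1/36
3j²(3 1 4; 0 0 0) = Δ·Π!·Σ² = 4/63  (sign +1)
sum: t=0:+1/720 = 1/720
3j²(3 1 4; -3 0 3) = Δ·Π!·Σ² = 1/36  (sign -1)
combine: 4πI² = 189·4/63·1/36 = 1/3
take √, sign -1: I = -0.16286750

-0.162868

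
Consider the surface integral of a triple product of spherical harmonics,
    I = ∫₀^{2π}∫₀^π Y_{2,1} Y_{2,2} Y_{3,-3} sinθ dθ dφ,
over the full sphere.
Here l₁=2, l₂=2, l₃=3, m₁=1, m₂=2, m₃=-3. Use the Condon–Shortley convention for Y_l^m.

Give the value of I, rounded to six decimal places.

L=7 odd ⇒ parity kills the (l;000) factor ⇒ I = 0

0.000000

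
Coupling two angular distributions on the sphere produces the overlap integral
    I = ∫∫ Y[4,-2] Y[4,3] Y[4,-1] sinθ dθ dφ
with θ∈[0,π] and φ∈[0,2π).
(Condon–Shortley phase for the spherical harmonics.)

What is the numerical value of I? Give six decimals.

-0.063661

m-sum 0 ✓  L=12 even ✓  0≤4≤8 ✓
Π(2lᵢ+1) = 9×9×9 = 729
triangle coeff Δ(4,4,4) = 1/450450
Σ_t [0,4]: t=0:+1/13824 t=1:−1/216 t=2:+1/64 t=3:−1/216 t=4:+1/13824 = 5/768
(3j)²=18/1001 [(4 4 4; 0 0 0)], sign=+1
Σ_t [3,4]: t=3:−1/864 t=4:+1/576 = 1/1728
(3j)²=5/1287 [(4 4 4; -2 3 -1)], sign=-1
⇒ 4πI² = 7290/143143
I = (-1)√(7290/143143/(4π)) = -0.06366105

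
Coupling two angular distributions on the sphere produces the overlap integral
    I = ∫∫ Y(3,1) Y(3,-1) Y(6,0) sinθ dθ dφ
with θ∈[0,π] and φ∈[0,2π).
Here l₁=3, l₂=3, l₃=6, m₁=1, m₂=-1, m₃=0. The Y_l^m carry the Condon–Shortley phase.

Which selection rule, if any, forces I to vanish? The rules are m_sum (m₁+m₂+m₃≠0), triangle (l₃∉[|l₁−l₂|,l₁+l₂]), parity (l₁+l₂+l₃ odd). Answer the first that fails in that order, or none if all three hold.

none

azimuthal sum: 1 − 1 + 0 = 0  ✓
0 ≤ 6 ≤ 6 (triangle on l)  ✓
L = 3 + 3 + 6 = 12 (even)  ✓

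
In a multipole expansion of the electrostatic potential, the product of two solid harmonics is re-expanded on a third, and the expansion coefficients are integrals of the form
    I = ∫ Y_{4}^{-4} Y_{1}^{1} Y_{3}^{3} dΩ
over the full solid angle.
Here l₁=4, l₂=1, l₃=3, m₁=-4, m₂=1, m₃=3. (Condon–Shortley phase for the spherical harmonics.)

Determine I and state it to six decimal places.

Checks pass: Σm=0; 8 even; l₃=3∈[3,5].
(2·4+1)(2·1+1)(2·3+1) = 189
Δ: 2! 6! 0! / 9! → 1/252
sum: t=1:−1/36 = -1/36
3j²(4 1 3; 0 0 0) = Δ·Π!·Σ² = 4/63  (sign +1)
sum: t=2:+1/1440 = 1/1440
3j²(4 1 3; -4 1 3) = Δ·Π!·Σ² = 1/9  (sign +1)
combine: 4πI² = 189·4/63·1/9 = 4/3
take √, sign +1: I = 0.32573501

0.325735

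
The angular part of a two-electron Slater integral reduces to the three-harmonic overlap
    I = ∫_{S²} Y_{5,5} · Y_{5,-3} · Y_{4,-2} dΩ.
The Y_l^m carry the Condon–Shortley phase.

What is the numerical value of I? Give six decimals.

m-sum 0 ✓  L=14 even ✓  0≤4≤10 ✓
Π(2lᵢ+1) = 11×11×9 = 1089
triangle coeff Δ(5,5,4) = 1/3153150
Σ_t [1,5]: t=1:−1/69120 t=2:+1/1728 t=3:−1/576 t=4:+1/1728 t=5:−1/69120 = -7/11520
(3j)²=2/143 [(5 5 4; 0 0 0)], sign=-1
Σ_t [0,0]: t=0:+1/69120 = 1/69120
(3j)²=4/143 [(5 5 4; 5 -3 -2)], sign=+1
⇒ 4πI² = 72/169
I = (-1)√(72/169/(4π)) = -0.18412721

-0.184127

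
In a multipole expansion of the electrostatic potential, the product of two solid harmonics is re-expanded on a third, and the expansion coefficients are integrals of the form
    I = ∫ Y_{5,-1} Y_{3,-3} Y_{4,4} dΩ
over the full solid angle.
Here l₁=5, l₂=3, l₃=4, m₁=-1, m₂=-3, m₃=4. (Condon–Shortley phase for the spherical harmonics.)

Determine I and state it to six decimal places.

0.050679

Checks pass: Σm=0; 12 even; l₃=4∈[2,8].
(2·5+1)(2·3+1)(2·4+1) = 693
Δ: 4! 6! 2! / 13! → 1/180180
sum: t=1:−1/576 t=2:+1/144 t=3:−1/576 = 1/288
3j²(5 3 4; 0 0 0) = Δ·Π!·Σ² = 20/1001  (sign +1)
sum: t=0:+1/34560 = 1/34560
3j²(5 3 4; -1 -3 4) = Δ·Π!·Σ² = 1/429  (sign +1)
combine: 4πI² = 693·20/1001·1/429 = 60/1859
take √, sign +1: I = 0.05067935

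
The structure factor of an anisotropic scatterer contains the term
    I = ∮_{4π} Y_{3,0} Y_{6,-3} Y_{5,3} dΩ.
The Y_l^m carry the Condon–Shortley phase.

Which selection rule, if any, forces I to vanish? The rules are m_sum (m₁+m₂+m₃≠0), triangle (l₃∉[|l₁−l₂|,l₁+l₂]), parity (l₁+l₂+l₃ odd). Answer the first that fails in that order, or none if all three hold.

none

azimuthal sum: 0 − 3 + 3 = 0  ✓
3 ≤ 5 ≤ 9 (triangle on l)  ✓
L = 3 + 6 + 5 = 14 (even)  ✓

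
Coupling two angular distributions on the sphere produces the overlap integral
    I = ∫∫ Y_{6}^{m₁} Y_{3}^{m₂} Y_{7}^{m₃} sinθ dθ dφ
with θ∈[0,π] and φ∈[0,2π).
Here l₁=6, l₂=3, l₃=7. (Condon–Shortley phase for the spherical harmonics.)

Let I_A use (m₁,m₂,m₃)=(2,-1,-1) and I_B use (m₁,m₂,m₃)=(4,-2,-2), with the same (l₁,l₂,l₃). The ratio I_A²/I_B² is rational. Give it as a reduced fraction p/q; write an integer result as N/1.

Same 6,3,7: normalisation and zero-m 3j drop out of the ratio.
A: Δ: 2! 10! 4! / 17! → 1/2042040; sum: t=0:+1/138240 t=1:−1/181440 t=2:+1/3870720 = 23/11612160; 3j²(6 3 7; 2 -1 -1) = Δ·Π!·Σ² = 529/204204  (sign +1)
B: Δ: 2! 10! 4! / 17! → 1/2042040; sum: t=0:+1/967680 t=1:−1/8709120 = 1/1088640; 3j²(6 3 7; 4 -2 -2) = Δ·Π!·Σ² = 800/51051  (sign -1)
I_A²/I_B² = (529/204204)/(800/51051) = 529/3200

529/3200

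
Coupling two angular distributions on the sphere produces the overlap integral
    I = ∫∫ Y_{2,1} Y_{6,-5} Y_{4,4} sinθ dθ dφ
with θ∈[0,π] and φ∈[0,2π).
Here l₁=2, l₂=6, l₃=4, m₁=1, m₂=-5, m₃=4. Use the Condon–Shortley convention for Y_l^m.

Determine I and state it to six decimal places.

-0.204295

Checks pass: Σm=0; 12 even; l₃=4∈[4,8].
(2·2+1)(2·6+1)(2·4+1) = 585
Δ: 4! 0! 8! / 13! → 1/6435
sum: t=2:+1/2304 = 1/2304
3j²(2 6 4; 0 0 0) = Δ·Π!·Σ² = 5/143  (sign +1)
sum: t=1:−1/241920 = -1/241920
3j²(2 6 4; 1 -5 4) = Δ·Π!·Σ² = 1/39  (sign -1)
combine: 4πI² = 585·5/143·1/39 = 75/143
take √, sign -1: I = -0.20429497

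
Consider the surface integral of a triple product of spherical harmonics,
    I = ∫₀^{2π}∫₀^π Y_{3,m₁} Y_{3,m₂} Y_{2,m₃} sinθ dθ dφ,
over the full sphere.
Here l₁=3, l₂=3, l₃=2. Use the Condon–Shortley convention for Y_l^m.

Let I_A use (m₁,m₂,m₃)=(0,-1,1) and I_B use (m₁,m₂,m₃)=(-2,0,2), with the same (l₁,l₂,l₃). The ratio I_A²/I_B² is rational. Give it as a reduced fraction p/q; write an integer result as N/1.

Same 3,3,2: normalisation and zero-m 3j drop out of the ratio.
A: Δ: 4! 2! 2! / 9! → 1/3780; sum: t=1:−1/12 t=2:+1/8 = 1/24; 3j²(3 3 2; 0 -1 1) = Δ·Π!·Σ² = 1/210  (sign -1)
B: Δ: 4! 2! 2! / 9! → 1/3780; sum: t=3:−1/24 = -1/24; 3j²(3 3 2; -2 0 2) = Δ·Π!·Σ² = 1/21  (sign -1)
I_A²/I_B² = (1/210)/(1/21) = 1/10

1/10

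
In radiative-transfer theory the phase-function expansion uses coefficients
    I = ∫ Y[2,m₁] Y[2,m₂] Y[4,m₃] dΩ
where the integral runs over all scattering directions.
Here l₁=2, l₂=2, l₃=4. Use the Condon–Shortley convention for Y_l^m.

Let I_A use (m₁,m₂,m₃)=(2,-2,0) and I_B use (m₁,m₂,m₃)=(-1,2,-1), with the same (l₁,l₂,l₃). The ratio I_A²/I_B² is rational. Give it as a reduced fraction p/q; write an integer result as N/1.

Shared (l₁,l₂,l₃)=(2,2,4): N and (l;000)² cancel in I_A²/I_B².
A: Δ = 0!·4!·4!/9! = 1/630; Racah Σ t=0..0: t=0:+1/576 = 1/576; ⇒ 3j(2 2 4; 2 -2 0)² = 1/630, sgn +1
B: Δ = 0!·4!·4!/9! = 1/630; Racah Σ t=0..0: t=0:+1/144 = 1/144; ⇒ 3j(2 2 4; -1 2 -1)² = 1/126, sgn -1
I_A²/I_B² = (1/630)/(1/126) = 1/5

1/5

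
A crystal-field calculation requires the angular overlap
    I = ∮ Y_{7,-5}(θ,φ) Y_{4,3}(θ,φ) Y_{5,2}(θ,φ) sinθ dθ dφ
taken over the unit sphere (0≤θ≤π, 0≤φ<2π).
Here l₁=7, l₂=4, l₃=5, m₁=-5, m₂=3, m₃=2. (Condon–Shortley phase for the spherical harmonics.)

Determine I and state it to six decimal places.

-0.026159

Checks pass: Σm=0; 16 even; l₃=5∈[3,11].
(2·7+1)(2·4+1)(2·5+1) = 1485
Δ: 6! 8! 2! / 17! → 1/6126120
sum: t=2:+1/69120 t=3:−1/20736 t=4:+1/69120 = -1/51840
3j²(7 4 5; 0 0 0) = Δ·Π!·Σ² = 280/21879  (sign +1)
sum: t=5:−1/1209600 t=6:+1/1036800 = 1/7257600
3j²(7 4 5; -5 3 2) = Δ·Π!·Σ² = 1/2210  (sign -1)
combine: 4πI² = 1485·280/21879·1/2210 = 420/48841
take √, sign -1: I = -0.02615938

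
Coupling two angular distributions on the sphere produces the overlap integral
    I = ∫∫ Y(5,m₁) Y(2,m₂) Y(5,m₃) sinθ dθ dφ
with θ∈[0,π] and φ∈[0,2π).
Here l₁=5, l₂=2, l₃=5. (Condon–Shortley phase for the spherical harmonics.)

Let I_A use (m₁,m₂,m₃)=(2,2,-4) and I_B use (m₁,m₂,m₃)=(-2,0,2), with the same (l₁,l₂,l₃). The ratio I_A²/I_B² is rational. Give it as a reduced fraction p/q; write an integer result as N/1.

l's match ⇒ only the (l;m) 3-j factors differ between A and B.
A: triangle coeff Δ(5,2,5) = 1/38610; Σ_t [2,2]: t=2:+1/20160 = 1/20160; (3j)²=12/715 [(5 2 5; 2 2 -4)], sign=-1
B: triangle coeff Δ(5,2,5) = 1/38610; Σ_t [0,2]: t=0:+1/20160 t=1:−1/1440 t=2:+1/2880 = -1/3360; (3j)²=6/715 [(5 2 5; -2 0 2)], sign=+1
I_A²/I_B² = (12/715)/(6/715) = 2/1

2/1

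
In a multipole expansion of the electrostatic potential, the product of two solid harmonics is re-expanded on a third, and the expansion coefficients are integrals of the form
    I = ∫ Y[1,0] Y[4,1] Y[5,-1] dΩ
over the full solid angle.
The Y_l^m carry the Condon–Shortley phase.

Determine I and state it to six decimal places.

-0.240571

m-sum 0 ✓  L=10 even ✓  3≤5≤5 ✓
Π(2lᵢ+1) = 3×9×11 = 297
triangle coeff Δ(1,4,5) = 1/495
Σ_t [0,0]: t=0:+1/576 = 1/576
(3j)²=5/99 [(1 4 5; 0 0 0)], sign=-1
Σ_t [0,0]: t=0:+1/720 = 1/720
(3j)²=8/165 [(1 4 5; 0 1 -1)], sign=+1
⇒ 4πI² = 8/11
I = (-1)√(8/11/(4π)) = -0.24057125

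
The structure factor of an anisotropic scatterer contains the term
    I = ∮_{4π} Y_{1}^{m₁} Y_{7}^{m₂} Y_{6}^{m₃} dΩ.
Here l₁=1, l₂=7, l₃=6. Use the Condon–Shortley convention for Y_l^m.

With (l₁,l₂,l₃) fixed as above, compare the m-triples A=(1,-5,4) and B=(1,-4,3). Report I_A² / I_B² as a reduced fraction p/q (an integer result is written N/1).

6/5

Same 1,7,6: normalisation and zero-m 3j drop out of the ratio.
A: Δ: 2! 0! 12! / 15! → 1/1365; sum: t=0:+1/14515200 = 1/14515200; 3j²(1 7 6; 1 -5 4) = Δ·Π!·Σ² = 22/455  (sign +1)
B: Δ: 2! 0! 12! / 15! → 1/1365; sum: t=0:+1/4354560 = 1/4354560; 3j²(1 7 6; 1 -4 3) = Δ·Π!·Σ² = 11/273  (sign -1)
I_A²/I_B² = (22/455)/(11/273) = 6/5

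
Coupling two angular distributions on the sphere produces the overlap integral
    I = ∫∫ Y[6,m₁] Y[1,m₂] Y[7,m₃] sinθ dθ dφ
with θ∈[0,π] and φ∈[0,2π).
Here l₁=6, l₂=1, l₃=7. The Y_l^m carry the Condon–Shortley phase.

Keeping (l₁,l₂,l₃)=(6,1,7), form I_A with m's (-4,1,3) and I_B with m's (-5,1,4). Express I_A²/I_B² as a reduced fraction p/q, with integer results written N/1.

2/1

Same 6,1,7: normalisation and zero-m 3j drop out of the ratio.
A: Δ: 0! 12! 2! / 15! → 1/1365; sum: t=0:+1/14515200 = 1/14515200; 3j²(6 1 7; -4 1 3) = Δ·Π!·Σ² = 2/455  (sign +1)
B: Δ: 0! 12! 2! / 15! → 1/1365; sum: t=0:+1/79833600 = 1/79833600; 3j²(6 1 7; -5 1 4) = Δ·Π!·Σ² = 1/455  (sign -1)
I_A²/I_B² = (2/455)/(1/455) = 2/1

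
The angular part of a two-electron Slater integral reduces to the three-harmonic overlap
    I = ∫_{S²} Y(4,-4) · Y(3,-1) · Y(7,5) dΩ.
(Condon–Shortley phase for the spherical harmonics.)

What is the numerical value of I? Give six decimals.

Checks pass: Σm=0; 14 even; l₃=7∈[1,7].
(2·4+1)(2·3+1)(2·7+1) = 945
Δ: 0! 8! 6! / 15! → 1/45045
sum: t=0:+1/20736 = 1/20736
3j²(4 3 7; 0 0 0) = Δ·Π!·Σ² = 35/1287  (sign -1)
sum: t=0:+1/1935360 = 1/1935360
3j²(4 3 7; -4 -1 5) = Δ·Π!·Σ² = 1/91  (sign +1)
combine: 4πI² = 945·35/1287·1/91 = 525/1859
take √, sign -1: I = -0.14991153

-0.149912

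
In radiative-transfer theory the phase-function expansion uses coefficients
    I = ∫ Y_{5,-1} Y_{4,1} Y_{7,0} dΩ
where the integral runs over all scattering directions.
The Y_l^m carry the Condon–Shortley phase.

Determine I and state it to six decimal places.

m-sum 0 ✓  L=16 even ✓  1≤7≤9 ✓
Π(2lᵢ+1) = 11×9×15 = 1485
triangle coeff Δ(5,4,7) = 1/6126120
Σ_t [0,2]: t=0:+1/69120 t=1:−1/20736 t=2:+1/69120 = -1/51840
(3j)²=280/21879 [(5 4 7; 0 0 0)], sign=+1
Σ_t [0,2]: t=0:+1/345600 t=1:−1/34560 t=2:+1/41472 = -1/518400
(3j)²=7/36465 [(5 4 7; -1 1 0)], sign=+1
⇒ 4πI² = 1960/537251
I = (+1)√(1960/537251/(4π)) = 0.01703862

0.017039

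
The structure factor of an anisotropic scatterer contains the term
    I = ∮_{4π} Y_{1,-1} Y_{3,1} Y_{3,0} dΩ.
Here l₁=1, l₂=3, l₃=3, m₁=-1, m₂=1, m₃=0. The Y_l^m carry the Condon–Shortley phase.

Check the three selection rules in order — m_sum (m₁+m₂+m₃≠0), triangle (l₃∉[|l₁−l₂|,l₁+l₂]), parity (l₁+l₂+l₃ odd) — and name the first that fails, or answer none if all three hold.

parity

m₁+m₂+m₃ = -1 + 1 + 0 = 0  ✓
triangle: |1−3|=2 ≤ l₃=3 ≤ 1+3=4  ✓
parity: l₁+l₂+l₃ = 7 is odd  ✗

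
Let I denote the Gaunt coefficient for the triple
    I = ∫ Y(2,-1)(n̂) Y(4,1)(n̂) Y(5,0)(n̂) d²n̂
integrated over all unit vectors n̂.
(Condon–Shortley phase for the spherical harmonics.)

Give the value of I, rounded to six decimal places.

L=11 odd ⇒ parity kills the (l;000) factor ⇒ I = 0

0.000000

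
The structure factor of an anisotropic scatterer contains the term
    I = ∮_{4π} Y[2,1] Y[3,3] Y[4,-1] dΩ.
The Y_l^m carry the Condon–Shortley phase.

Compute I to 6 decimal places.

0.000000

Σmᵢ = 3 ≠ 0, so the φ-integral vanishes; I = 0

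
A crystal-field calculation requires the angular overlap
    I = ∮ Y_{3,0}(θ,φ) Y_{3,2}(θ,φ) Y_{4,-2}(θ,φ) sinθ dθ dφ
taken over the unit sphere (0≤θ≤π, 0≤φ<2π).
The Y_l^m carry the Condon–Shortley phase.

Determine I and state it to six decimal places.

-0.044418

Rules hold: Σm=0, L=10 even, 0≤4≤6.
N = 7·7·9 = 441
Δ = 2!·4!·4!/11! = 1/34650
Racah Σ t=0..2: t=0:+1/72 t=1:−1/16 t=2:+1/72 = -5/144
⇒ 3j(3 3 4; 0 0 0)² = 2/77, sgn -1
Racah Σ t=1..2: t=1:−1/96 t=2:+1/72 = 1/288
⇒ 3j(3 3 4; 0 2 -2)² = 1/462, sgn +1
4πI² = N·(3j₀)²·(3jₘ)² = 3/121
I = -1·√(0.0247934/4π) = -0.04441841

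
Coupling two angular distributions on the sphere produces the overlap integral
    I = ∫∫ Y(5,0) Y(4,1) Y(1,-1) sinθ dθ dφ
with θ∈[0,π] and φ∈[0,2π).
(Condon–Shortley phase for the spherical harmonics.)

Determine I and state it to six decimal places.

m-sum 0 ✓  L=10 even ✓  1≤1≤9 ✓
Π(2lᵢ+1) = 11×9×3 = 297
triangle coeff Δ(5,4,1) = 1/495
Σ_t [4,4]: t=4:+1/576 = 1/576
(3j)²=5/99 [(5 4 1; 0 0 0)], sign=-1
Σ_t [5,5]: t=5:−1/1440 = -1/1440
(3j)²=2/99 [(5 4 1; 0 1 -1)], sign=-1
⇒ 4πI² = 10/33
I = (+1)√(10/33/(4π)) = 0.15528807

0.155288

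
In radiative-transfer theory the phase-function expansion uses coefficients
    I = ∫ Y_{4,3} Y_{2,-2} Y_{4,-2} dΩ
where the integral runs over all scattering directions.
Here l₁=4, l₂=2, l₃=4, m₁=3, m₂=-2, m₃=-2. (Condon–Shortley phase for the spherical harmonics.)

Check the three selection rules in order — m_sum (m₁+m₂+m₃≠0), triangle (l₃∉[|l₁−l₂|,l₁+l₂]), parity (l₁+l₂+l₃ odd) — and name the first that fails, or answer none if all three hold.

m_sum

m₁+m₂+m₃ = 3 − 2 − 2 = -1  ✗
triangle: |4−2|=2 ≤ l₃=4 ≤ 4+2=6
parity: l₁+l₂+l₃ = 10 is even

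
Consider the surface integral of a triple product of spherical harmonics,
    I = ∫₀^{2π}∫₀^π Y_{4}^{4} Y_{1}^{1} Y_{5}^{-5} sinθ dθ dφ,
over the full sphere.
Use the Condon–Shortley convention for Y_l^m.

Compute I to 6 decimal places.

-0.329416

Rules hold: Σm=0, L=10 even, 3≤5≤5.
N = 9·3·11 = 297
Δ = 0!·8!·2!/11! = 1/495
Racah Σ t=0..0: t=0:+1/576 = 1/576
⇒ 3j(4 1 5; 0 0 0)² = 5/99, sgn -1
Racah Σ t=0..0: t=0:+1/80640 = 1/80640
⇒ 3j(4 1 5; 4 1 -5)² = 1/11, sgn +1
4πI² = N·(3j₀)²·(3jₘ)² = 15/11
I = -1·√(1.36364/4π) = -0.32941575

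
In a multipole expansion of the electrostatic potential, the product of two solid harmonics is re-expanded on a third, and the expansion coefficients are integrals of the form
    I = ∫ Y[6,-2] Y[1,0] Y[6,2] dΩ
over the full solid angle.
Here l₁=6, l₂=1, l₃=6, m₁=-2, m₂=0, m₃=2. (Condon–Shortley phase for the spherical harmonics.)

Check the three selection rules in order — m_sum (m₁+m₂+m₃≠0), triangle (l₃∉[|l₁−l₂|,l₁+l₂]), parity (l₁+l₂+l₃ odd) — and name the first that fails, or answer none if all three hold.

parity

Σmᵢ = 0  ✓
l₃∈[|l₁−l₂|,l₁+l₂]=[5,7], have l₃=6  ✓
Σlᵢ = 13 ⇒ odd  ✗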